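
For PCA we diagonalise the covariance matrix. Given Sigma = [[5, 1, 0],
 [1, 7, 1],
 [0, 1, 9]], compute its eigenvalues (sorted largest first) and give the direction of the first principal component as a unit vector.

Step 1 — characteristic polynomial p(λ) = det(λI - Sigma) = λ³ - tr·λ² + c_1·λ - det, where tr = trace, c_1 = sum of the principal 2×2 minors, det = det(Sigma):
  tr = 5 + 7 + 9 = 21,
  c_1 = (5·7 - (1)²) + (5·9 - (0)²) + (7·9 - (1)²) = 34 + 45 + 62 = 141,
  det = 5·(7·9 - (1)²) - (1)·((1)·9 - (1)·(0)) + (0)·((1)·(1) - 7·(0)) = 5·(62) - (1)·(9) + (0)·(1) = 301.
  So p(λ) = λ³ - 21λ² + 141λ - 301.
Step 2 — look for an integer root (rational root theorem: any rational root is an integer divisor of 301). Testing λ = 7:
  p(7) = 343 - 1029 + 987 - 301 = 0  ✓
  Dividing out (λ - 7): p(λ) = (λ - 7)(λ² - 14λ + 43).
Step 3 — remaining eigenvalues from the quadratic λ² - 14λ + 43 = 0:
  Δ = 14² - 4·43 = 196 - 172 = 24,  λ = (14 ± √24)/2 = (14 ± 4.899)/2 ≈ 9.4495 or 4.5505.
  Sorted: λ_1 = 9.4495,  λ_2 = 7,  λ_3 = 4.5505  (check: sum = 21 = tr ✓).

Step 4 — unit eigenvector for λ_1 ≈ 9.4495: v spans the null space of (Sigma - λ_1 I), whose rows are
  r_1 = (-4.4495, 1, 0),  r_2 = (1, -2.4495, 1),  r_3 = (0, 1, -0.4495).
  v is orthogonal to every row, so take v ∝ r_1 × r_2 = ((1)·(1) - (0)·(-2.4495), (0)·(1) - (-4.4495)·(1), (-4.4495)·(-2.4495) - (1)·(1)) ≈ (1, 4.4495, 9.899).
  Let u = (1, 4.4495, 9.899).
  ||u|| = √((1)² + (4.4495)² + (9.899)²) = √(118.7878) ≈ 10.899,  v_1 = u/||u|| ≈ (0.0918, 0.4082, 0.9082) (||v_1|| = 1).

λ_1 = 9.4495,  λ_2 = 7,  λ_3 = 4.5505;  v_1 ≈ (0.0918, 0.4082, 0.9082)


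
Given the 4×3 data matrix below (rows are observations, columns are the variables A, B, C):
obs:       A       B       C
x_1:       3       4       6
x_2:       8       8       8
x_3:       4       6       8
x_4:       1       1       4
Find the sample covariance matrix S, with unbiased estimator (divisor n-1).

Step 1 — column means:
  mean(A) = (3 + 8 + 4 + 1) / 4 = 16/4 = 4
  mean(B) = (4 + 8 + 6 + 1) / 4 = 19/4 = 4.75
  mean(C) = (6 + 8 + 8 + 4) / 4 = 26/4 = 6.5

Step 2 — sample covariance S[i,j] = (1/(n-1)) · Σ_k (x_{k,i} - mean_i) · (x_{k,j} - mean_j), with n-1 = 3.
  S[A,A] = ((-1)·(-1) + (4)·(4) + (0)·(0) + (-3)·(-3)) / 3 = 26/3 = 8.6667
  S[A,B] = ((-1)·(-0.75) + (4)·(3.25) + (0)·(1.25) + (-3)·(-3.75)) / 3 = 25/3 = 8.3333
  S[A,C] = ((-1)·(-0.5) + (4)·(1.5) + (0)·(1.5) + (-3)·(-2.5)) / 3 = 14/3 = 4.6667
  S[B,B] = ((-0.75)·(-0.75) + (3.25)·(3.25) + (1.25)·(1.25) + (-3.75)·(-3.75)) / 3 = 26.75/3 = 8.9167
  S[B,C] = ((-0.75)·(-0.5) + (3.25)·(1.5) + (1.25)·(1.5) + (-3.75)·(-2.5)) / 3 = 16.5/3 = 5.5
  S[C,C] = ((-0.5)·(-0.5) + (1.5)·(1.5) + (1.5)·(1.5) + (-2.5)·(-2.5)) / 3 = 11/3 = 3.6667

S is symmetric (S[j,i] = S[i,j]). Assembling:

S = [[8.6667, 8.3333, 4.6667],
 [8.3333, 8.9167, 5.5],
 [4.6667, 5.5, 3.6667]]


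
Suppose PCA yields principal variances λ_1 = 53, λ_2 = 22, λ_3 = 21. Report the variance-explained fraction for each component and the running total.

Step 1 — total variance = trace(Sigma) = Σ λ_i = 53 + 22 + 21 = 96.

Step 2 — fraction explained by component i = λ_i / Σ λ:
  PC1: 53/96 = 0.5521
  PC2: 22/96 = 0.2292
  PC3: 21/96 = 0.2188

Step 3 — cumulative fraction after k components = (λ_1 + ... + λ_k) / Σ λ:
  k = 1: 53/96 = 0.5521
  k = 2: (53 + 22)/96 = 75/96 = 0.7812
  k = 3: (53 + 22 + 21)/96 = 96/96 = 1

Summary (fraction, with percent):

explained: PC1 0.5521 (55.21%), PC2 0.2292 (22.92%), PC3 0.2188 (21.88%);  cumulative: 0.5521, 0.7812, 1


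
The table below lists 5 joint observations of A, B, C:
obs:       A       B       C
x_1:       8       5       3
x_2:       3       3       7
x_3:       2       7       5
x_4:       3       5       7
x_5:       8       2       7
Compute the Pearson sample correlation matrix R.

Step 1 — column means:
  mean(A) = (8 + 3 + 2 + 3 + 8) / 5 = 24/5 = 4.8
  mean(B) = (5 + 3 + 7 + 5 + 2) / 5 = 22/5 = 4.4
  mean(C) = (3 + 7 + 5 + 7 + 7) / 5 = 29/5 = 5.8

Step 2 — sample variances and covariances s[i,j] = (1/(n-1)) · Σ_k (x_{k,i} - mean_i) · (x_{k,j} - mean_j), with n-1 = 4:
  s[A,A] = ((3.2)·(3.2) + (-1.8)·(-1.8) + (-2.8)·(-2.8) + (-1.8)·(-1.8) + (3.2)·(3.2)) / 4 = 34.8/4 = 8.7
  s[A,B] = ((3.2)·(0.6) + (-1.8)·(-1.4) + (-2.8)·(2.6) + (-1.8)·(0.6) + (3.2)·(-2.4)) / 4 = -11.6/4 = -2.9
  s[A,C] = ((3.2)·(-2.8) + (-1.8)·(1.2) + (-2.8)·(-0.8) + (-1.8)·(1.2) + (3.2)·(1.2)) / 4 = -7.2/4 = -1.8
  s[B,B] = ((0.6)·(0.6) + (-1.4)·(-1.4) + (2.6)·(2.6) + (0.6)·(0.6) + (-2.4)·(-2.4)) / 4 = 15.2/4 = 3.8
  s[B,C] = ((0.6)·(-2.8) + (-1.4)·(1.2) + (2.6)·(-0.8) + (0.6)·(1.2) + (-2.4)·(1.2)) / 4 = -7.6/4 = -1.9
  s[C,C] = ((-2.8)·(-2.8) + (1.2)·(1.2) + (-0.8)·(-0.8) + (1.2)·(1.2) + (1.2)·(1.2)) / 4 = 12.8/4 = 3.2
  Sample standard deviations s_i = √(s[i,i]):
  s(A) = √(8.7) = 2.9496
  s(B) = √(3.8) = 1.9494
  s(C) = √(3.2) = 1.7889

Step 3 — r_{ij} = s_{ij} / (s_i · s_j):
  r[A,A] = 1 (diagonal).
  r[A,B] = -2.9 / (2.9496 · 1.9494) = -2.9 / 5.7498 = -0.5044
  r[A,C] = -1.8 / (2.9496 · 1.7889) = -1.8 / 5.2764 = -0.3411
  r[B,B] = 1 (diagonal).
  r[B,C] = -1.9 / (1.9494 · 1.7889) = -1.9 / 3.4871 = -0.5449
  r[C,C] = 1 (diagonal).

R is symmetric with unit diagonal. Assembling:

R = [[1, -0.5044, -0.3411],
 [-0.5044, 1, -0.5449],
 [-0.3411, -0.5449, 1]]


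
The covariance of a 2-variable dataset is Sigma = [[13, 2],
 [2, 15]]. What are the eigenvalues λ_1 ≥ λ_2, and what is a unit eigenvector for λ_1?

Step 1 — characteristic polynomial of 2×2 Sigma:
  det(Sigma - λI) = λ² - trace · λ + det = 0.
  trace = 13 + 15 = 28, det = 13·15 - (2)² = 191.
Step 2 — discriminant:
  Δ = trace² - 4·det = 784 - 764 = 20.
Step 3 — eigenvalues:
  λ = (trace ± √Δ)/2 = (28 ± 4.4721)/2,
  λ_1 = 16.2361,  λ_2 = 11.7639.

Step 4 — unit eigenvector for λ_1: solve (Sigma - λ_1 I)v = 0. First row:
  (13 - 16.2361)·v_x + (2)·v_y = 0, i.e. (-3.2361)·v_x + (2)·v_y = 0,
  so v ∝ (b, λ_1 - a) = (2, 3.2361) = u.
  ||u|| = √((2)² + (3.2361)²) = √(14.4721) ≈ 3.8042,
  v_1 = u/||u|| ≈ (0.5257, 0.8507) (||v_1|| = 1).

λ_1 = 16.2361,  λ_2 = 11.7639;  v_1 ≈ (0.5257, 0.8507)


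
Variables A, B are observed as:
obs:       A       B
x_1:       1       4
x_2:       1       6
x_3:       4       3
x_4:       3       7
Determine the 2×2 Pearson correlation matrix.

Step 1 — column means:
  mean(A) = (1 + 1 + 4 + 3) / 4 = 9/4 = 2.25
  mean(B) = (4 + 6 + 3 + 7) / 4 = 20/4 = 5

Step 2 — sample variances and covariances s[i,j] = (1/(n-1)) · Σ_k (x_{k,i} - mean_i) · (x_{k,j} - mean_j), with n-1 = 3:
  s[A,A] = ((-1.25)·(-1.25) + (-1.25)·(-1.25) + (1.75)·(1.75) + (0.75)·(0.75)) / 3 = 6.75/3 = 2.25
  s[A,B] = ((-1.25)·(-1) + (-1.25)·(1) + (1.75)·(-2) + (0.75)·(2)) / 3 = -2/3 = -0.6667
  s[B,B] = ((-1)·(-1) + (1)·(1) + (-2)·(-2) + (2)·(2)) / 3 = 10/3 = 3.3333
  Sample standard deviations s_i = √(s[i,i]):
  s(A) = √(2.25) = 1.5
  s(B) = √(3.3333) = 1.8257

Step 3 — r_{ij} = s_{ij} / (s_i · s_j):
  r[A,A] = 1 (diagonal).
  r[A,B] = -0.6667 / (1.5 · 1.8257) = -0.6667 / 2.7386 = -0.2434
  r[B,B] = 1 (diagonal).

R is symmetric with unit diagonal. Assembling:

R = [[1, -0.2434],
 [-0.2434, 1]]


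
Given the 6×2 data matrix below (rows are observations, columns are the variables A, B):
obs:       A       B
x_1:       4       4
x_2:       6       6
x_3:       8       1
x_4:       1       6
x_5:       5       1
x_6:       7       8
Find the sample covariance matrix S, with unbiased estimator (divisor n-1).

Step 1 — column means:
  mean(A) = (4 + 6 + 8 + 1 + 5 + 7) / 6 = 31/6 = 5.1667
  mean(B) = (4 + 6 + 1 + 6 + 1 + 8) / 6 = 26/6 = 4.3333

Step 2 — sample covariance S[i,j] = (1/(n-1)) · Σ_k (x_{k,i} - mean_i) · (x_{k,j} - mean_j), with n-1 = 5.
  S[A,A] = ((-1.1667)·(-1.1667) + (0.8333)·(0.8333) + (2.8333)·(2.8333) + (-4.1667)·(-4.1667) + (-0.1667)·(-0.1667) + (1.8333)·(1.8333)) / 5 = 30.8333/5 = 6.1667
  S[A,B] = ((-1.1667)·(-0.3333) + (0.8333)·(1.6667) + (2.8333)·(-3.3333) + (-4.1667)·(1.6667) + (-0.1667)·(-3.3333) + (1.8333)·(3.6667)) / 5 = -7.3333/5 = -1.4667
  S[B,B] = ((-0.3333)·(-0.3333) + (1.6667)·(1.6667) + (-3.3333)·(-3.3333) + (1.6667)·(1.6667) + (-3.3333)·(-3.3333) + (3.6667)·(3.6667)) / 5 = 41.3333/5 = 8.2667

S is symmetric (S[j,i] = S[i,j]). Assembling:

S = [[6.1667, -1.4667],
 [-1.4667, 8.2667]]


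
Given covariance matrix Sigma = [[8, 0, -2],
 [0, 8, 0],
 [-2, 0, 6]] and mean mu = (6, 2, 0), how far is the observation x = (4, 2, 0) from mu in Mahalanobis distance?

Step 1 — centre the observation: (x - mu) = (-2, 0, 0).

Step 2 — invert Sigma (cofactor / det for 3×3, or solve directly):
  Sigma^{-1} = [[0.1364, 0, 0.0455],
 [0, 0.125, 0],
 [0.0455, 0, 0.1818]].

Step 3 — form the quadratic (x - mu)^T · Sigma^{-1} · (x - mu):
  Sigma^{-1} · (x - mu) = (-0.2727, 0, -0.0909).
  (x - mu)^T · [Sigma^{-1} · (x - mu)] = (-2)·(-0.2727) + (0)·(0) + (0)·(-0.0909) = 0.5455.

Step 4 — take square root: d = √(0.5455) ≈ 0.7385.

d(x, mu) = √(0.5455) ≈ 0.7385


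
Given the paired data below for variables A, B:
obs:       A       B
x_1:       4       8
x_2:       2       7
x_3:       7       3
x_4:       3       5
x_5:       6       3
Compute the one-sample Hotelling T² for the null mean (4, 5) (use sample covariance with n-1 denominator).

Step 1 — sample mean vector:
  mean(A) = (4 + 2 + 7 + 3 + 6) / 5 = 22/5 = 4.4
  mean(B) = (8 + 7 + 3 + 5 + 3) / 5 = 26/5 = 5.2
  x̄ = (4.4, 5.2),  deviation x̄ - mu_0 = (4.4, 5.2) - (4, 5) = (0.4, 0.2).

Step 2 — sample covariance matrix, S[i,j] = (1/(n-1)) · Σ_k (x_{k,i} - mean_i) · (x_{k,j} - mean_j), divisor n-1 = 4:
  S[A,A] = ((-0.4)·(-0.4) + (-2.4)·(-2.4) + (2.6)·(2.6) + (-1.4)·(-1.4) + (1.6)·(1.6)) / 4 = 17.2/4 = 4.3
  S[A,B] = ((-0.4)·(2.8) + (-2.4)·(1.8) + (2.6)·(-2.2) + (-1.4)·(-0.2) + (1.6)·(-2.2)) / 4 = -14.4/4 = -3.6
  S[B,B] = ((2.8)·(2.8) + (1.8)·(1.8) + (-2.2)·(-2.2) + (-0.2)·(-0.2) + (-2.2)·(-2.2)) / 4 = 20.8/4 = 5.2
  S = [[4.3, -3.6],
 [-3.6, 5.2]].

Step 3 — invert S. det(S) = 4.3·5.2 - (-3.6)² = 9.4.
  S^{-1} = (1/det) · [[d, -b], [-b, a]] = [[0.5532, 0.383],
 [0.383, 0.4574]].

Step 4 — quadratic form (x̄ - mu_0)^T · S^{-1} · (x̄ - mu_0):
  S^{-1} · (x̄ - mu_0) = (0.2979, 0.2447),
  (x̄ - mu_0)^T · [...] = (0.4)·(0.2979) + (0.2)·(0.2447) = 0.1681.

Step 5 — scale by n: T² = 5 · 0.1681 = 0.8404.

T² ≈ 0.8404


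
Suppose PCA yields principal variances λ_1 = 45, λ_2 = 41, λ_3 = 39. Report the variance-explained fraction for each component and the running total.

Step 1 — total variance = trace(Sigma) = Σ λ_i = 45 + 41 + 39 = 125.

Step 2 — fraction explained by component i = λ_i / Σ λ:
  PC1: 45/125 = 0.36
  PC2: 41/125 = 0.328
  PC3: 39/125 = 0.312

Step 3 — cumulative fraction after k components = (λ_1 + ... + λ_k) / Σ λ:
  k = 1: 45/125 = 0.36
  k = 2: (45 + 41)/125 = 86/125 = 0.688
  k = 3: (45 + 41 + 39)/125 = 125/125 = 1

Summary (fraction, with percent):

explained: PC1 0.36 (36%), PC2 0.328 (32.8%), PC3 0.312 (31.2%);  cumulative: 0.36, 0.688, 1


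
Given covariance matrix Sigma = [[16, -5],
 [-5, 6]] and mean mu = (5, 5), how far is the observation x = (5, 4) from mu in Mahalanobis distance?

Step 1 — centre the observation: (x - mu) = (0, -1).

Step 2 — invert Sigma. det(Sigma) = 16·6 - (-5)² = 71.
  Sigma^{-1} = (1/det) · [[d, -b], [-b, a]] = [[0.0845, 0.0704],
 [0.0704, 0.2254]].

Step 3 — form the quadratic (x - mu)^T · Sigma^{-1} · (x - mu):
  Sigma^{-1} · (x - mu) = (-0.0704, -0.2254).
  (x - mu)^T · [Sigma^{-1} · (x - mu)] = (0)·(-0.0704) + (-1)·(-0.2254) = 0.2254.

Step 4 — take square root: d = √(0.2254) ≈ 0.4747.

d(x, mu) = √(0.2254) ≈ 0.4747


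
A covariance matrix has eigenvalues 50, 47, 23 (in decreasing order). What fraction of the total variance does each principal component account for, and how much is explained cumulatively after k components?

Step 1 — total variance = trace(Sigma) = Σ λ_i = 50 + 47 + 23 = 120.

Step 2 — fraction explained by component i = λ_i / Σ λ:
  PC1: 50/120 = 0.4167
  PC2: 47/120 = 0.3917
  PC3: 23/120 = 0.1917

Step 3 — cumulative fraction after k components = (λ_1 + ... + λ_k) / Σ λ:
  k = 1: 50/120 = 0.4167
  k = 2: (50 + 47)/120 = 97/120 = 0.8083
  k = 3: (50 + 47 + 23)/120 = 120/120 = 1

Summary (fraction, with percent):

explained: PC1 0.4167 (41.67%), PC2 0.3917 (39.17%), PC3 0.1917 (19.17%);  cumulative: 0.4167, 0.8083, 1


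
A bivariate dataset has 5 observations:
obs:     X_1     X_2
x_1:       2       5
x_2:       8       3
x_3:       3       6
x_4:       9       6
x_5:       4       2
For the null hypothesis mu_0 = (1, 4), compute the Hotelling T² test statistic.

Step 1 — sample mean vector:
  mean(X_1) = (2 + 8 + 3 + 9 + 4) / 5 = 26/5 = 5.2
  mean(X_2) = (5 + 3 + 6 + 6 + 2) / 5 = 22/5 = 4.4
  x̄ = (5.2, 4.4),  deviation x̄ - mu_0 = (5.2, 4.4) - (1, 4) = (4.2, 0.4).

Step 2 — sample covariance matrix, S[i,j] = (1/(n-1)) · Σ_k (x_{k,i} - mean_i) · (x_{k,j} - mean_j), divisor n-1 = 4:
  S[X_1,X_1] = ((-3.2)·(-3.2) + (2.8)·(2.8) + (-2.2)·(-2.2) + (3.8)·(3.8) + (-1.2)·(-1.2)) / 4 = 38.8/4 = 9.7
  S[X_1,X_2] = ((-3.2)·(0.6) + (2.8)·(-1.4) + (-2.2)·(1.6) + (3.8)·(1.6) + (-1.2)·(-2.4)) / 4 = -0.4/4 = -0.1
  S[X_2,X_2] = ((0.6)·(0.6) + (-1.4)·(-1.4) + (1.6)·(1.6) + (1.6)·(1.6) + (-2.4)·(-2.4)) / 4 = 13.2/4 = 3.3
  S = [[9.7, -0.1],
 [-0.1, 3.3]].

Step 3 — invert S. det(S) = 9.7·3.3 - (-0.1)² = 32.
  S^{-1} = (1/det) · [[d, -b], [-b, a]] = [[0.1031, 0.0031],
 [0.0031, 0.3031]].

Step 4 — quadratic form (x̄ - mu_0)^T · S^{-1} · (x̄ - mu_0):
  S^{-1} · (x̄ - mu_0) = (0.4344, 0.1344),
  (x̄ - mu_0)^T · [...] = (4.2)·(0.4344) + (0.4)·(0.1344) = 1.8781.

Step 5 — scale by n: T² = 5 · 1.8781 = 9.3906.

T² ≈ 9.3906


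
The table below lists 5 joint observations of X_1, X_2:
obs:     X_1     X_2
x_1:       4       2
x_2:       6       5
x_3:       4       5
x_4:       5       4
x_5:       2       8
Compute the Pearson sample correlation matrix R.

Step 1 — column means:
  mean(X_1) = (4 + 6 + 4 + 5 + 2) / 5 = 21/5 = 4.2
  mean(X_2) = (2 + 5 + 5 + 4 + 8) / 5 = 24/5 = 4.8

Step 2 — sample variances and covariances s[i,j] = (1/(n-1)) · Σ_k (x_{k,i} - mean_i) · (x_{k,j} - mean_j), with n-1 = 4:
  s[X_1,X_1] = ((-0.2)·(-0.2) + (1.8)·(1.8) + (-0.2)·(-0.2) + (0.8)·(0.8) + (-2.2)·(-2.2)) / 4 = 8.8/4 = 2.2
  s[X_1,X_2] = ((-0.2)·(-2.8) + (1.8)·(0.2) + (-0.2)·(0.2) + (0.8)·(-0.8) + (-2.2)·(3.2)) / 4 = -6.8/4 = -1.7
  s[X_2,X_2] = ((-2.8)·(-2.8) + (0.2)·(0.2) + (0.2)·(0.2) + (-0.8)·(-0.8) + (3.2)·(3.2)) / 4 = 18.8/4 = 4.7
  Sample standard deviations s_i = √(s[i,i]):
  s(X_1) = √(2.2) = 1.4832
  s(X_2) = √(4.7) = 2.1679

Step 3 — r_{ij} = s_{ij} / (s_i · s_j):
  r[X_1,X_1] = 1 (diagonal).
  r[X_1,X_2] = -1.7 / (1.4832 · 2.1679) = -1.7 / 3.2156 = -0.5287
  r[X_2,X_2] = 1 (diagonal).

R is symmetric with unit diagonal. Assembling:

R = [[1, -0.5287],
 [-0.5287, 1]]


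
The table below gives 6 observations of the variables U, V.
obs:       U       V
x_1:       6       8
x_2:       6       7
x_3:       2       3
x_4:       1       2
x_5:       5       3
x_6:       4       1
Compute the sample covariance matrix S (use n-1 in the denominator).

Step 1 — column means:
  mean(U) = (6 + 6 + 2 + 1 + 5 + 4) / 6 = 24/6 = 4
  mean(V) = (8 + 7 + 3 + 2 + 3 + 1) / 6 = 24/6 = 4

Step 2 — sample covariance S[i,j] = (1/(n-1)) · Σ_k (x_{k,i} - mean_i) · (x_{k,j} - mean_j), with n-1 = 5.
  S[U,U] = ((2)·(2) + (2)·(2) + (-2)·(-2) + (-3)·(-3) + (1)·(1) + (0)·(0)) / 5 = 22/5 = 4.4
  S[U,V] = ((2)·(4) + (2)·(3) + (-2)·(-1) + (-3)·(-2) + (1)·(-1) + (0)·(-3)) / 5 = 21/5 = 4.2
  S[V,V] = ((4)·(4) + (3)·(3) + (-1)·(-1) + (-2)·(-2) + (-1)·(-1) + (-3)·(-3)) / 5 = 40/5 = 8

S is symmetric (S[j,i] = S[i,j]). Assembling:

S = [[4.4, 4.2],
 [4.2, 8]]


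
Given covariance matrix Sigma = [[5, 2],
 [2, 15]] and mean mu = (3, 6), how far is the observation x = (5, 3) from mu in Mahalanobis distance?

Step 1 — centre the observation: (x - mu) = (2, -3).

Step 2 — invert Sigma. det(Sigma) = 5·15 - (2)² = 71.
  Sigma^{-1} = (1/det) · [[d, -b], [-b, a]] = [[0.2113, -0.0282],
 [-0.0282, 0.0704]].

Step 3 — form the quadratic (x - mu)^T · Sigma^{-1} · (x - mu):
  Sigma^{-1} · (x - mu) = (0.507, -0.2676).
  (x - mu)^T · [Sigma^{-1} · (x - mu)] = (2)·(0.507) + (-3)·(-0.2676) = 1.8169.

Step 4 — take square root: d = √(1.8169) ≈ 1.3479.

d(x, mu) = √(1.8169) ≈ 1.3479


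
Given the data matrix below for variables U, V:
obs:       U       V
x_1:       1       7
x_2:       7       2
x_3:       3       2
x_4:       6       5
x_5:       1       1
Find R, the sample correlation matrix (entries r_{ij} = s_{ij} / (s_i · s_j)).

Step 1 — column means:
  mean(U) = (1 + 7 + 3 + 6 + 1) / 5 = 18/5 = 3.6
  mean(V) = (7 + 2 + 2 + 5 + 1) / 5 = 17/5 = 3.4

Step 2 — sample variances and covariances s[i,j] = (1/(n-1)) · Σ_k (x_{k,i} - mean_i) · (x_{k,j} - mean_j), with n-1 = 4:
  s[U,U] = ((-2.6)·(-2.6) + (3.4)·(3.4) + (-0.6)·(-0.6) + (2.4)·(2.4) + (-2.6)·(-2.6)) / 4 = 31.2/4 = 7.8
  s[U,V] = ((-2.6)·(3.6) + (3.4)·(-1.4) + (-0.6)·(-1.4) + (2.4)·(1.6) + (-2.6)·(-2.4)) / 4 = -3.2/4 = -0.8
  s[V,V] = ((3.6)·(3.6) + (-1.4)·(-1.4) + (-1.4)·(-1.4) + (1.6)·(1.6) + (-2.4)·(-2.4)) / 4 = 25.2/4 = 6.3
  Sample standard deviations s_i = √(s[i,i]):
  s(U) = √(7.8) = 2.7928
  s(V) = √(6.3) = 2.51

Step 3 — r_{ij} = s_{ij} / (s_i · s_j):
  r[U,U] = 1 (diagonal).
  r[U,V] = -0.8 / (2.7928 · 2.51) = -0.8 / 7.01 = -0.1141
  r[V,V] = 1 (diagonal).

R is symmetric with unit diagonal. Assembling:

R = [[1, -0.1141],
 [-0.1141, 1]]


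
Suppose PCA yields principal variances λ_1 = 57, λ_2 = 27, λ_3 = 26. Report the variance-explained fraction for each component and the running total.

Step 1 — total variance = trace(Sigma) = Σ λ_i = 57 + 27 + 26 = 110.

Step 2 — fraction explained by component i = λ_i / Σ λ:
  PC1: 57/110 = 0.5182
  PC2: 27/110 = 0.2455
  PC3: 26/110 = 0.2364

Step 3 — cumulative fraction after k components = (λ_1 + ... + λ_k) / Σ λ:
  k = 1: 57/110 = 0.5182
  k = 2: (57 + 27)/110 = 84/110 = 0.7636
  k = 3: (57 + 27 + 26)/110 = 110/110 = 1

Summary (fraction, with percent):

explained: PC1 0.5182 (51.82%), PC2 0.2455 (24.55%), PC3 0.2364 (23.64%);  cumulative: 0.5182, 0.7636, 1


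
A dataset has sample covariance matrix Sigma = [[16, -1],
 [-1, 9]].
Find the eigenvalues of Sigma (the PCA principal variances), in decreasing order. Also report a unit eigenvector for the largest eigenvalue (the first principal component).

Step 1 — characteristic polynomial of 2×2 Sigma:
  det(Sigma - λI) = λ² - trace · λ + det = 0.
  trace = 16 + 9 = 25, det = 16·9 - (-1)² = 143.
Step 2 — discriminant:
  Δ = trace² - 4·det = 625 - 572 = 53.
Step 3 — eigenvalues:
  λ = (trace ± √Δ)/2 = (25 ± 7.2801)/2,
  λ_1 = 16.1401,  λ_2 = 8.8599.

Step 4 — unit eigenvector for λ_1: solve (Sigma - λ_1 I)v = 0. First row:
  (16 - 16.1401)·v_x + (-1)·v_y = 0, i.e. (-0.1401)·v_x + (-1)·v_y = 0,
  so v ∝ (b, λ_1 - a) = (-1, 0.1401); multiply by -1 so the first entry is positive: u = (1, -0.1401).
  ||u|| = √((1)² + (-0.1401)²) = √(1.0196) ≈ 1.0098,
  v_1 = u/||u|| ≈ (0.9903, -0.1387) (||v_1|| = 1).

λ_1 = 16.1401,  λ_2 = 8.8599;  v_1 ≈ (0.9903, -0.1387)


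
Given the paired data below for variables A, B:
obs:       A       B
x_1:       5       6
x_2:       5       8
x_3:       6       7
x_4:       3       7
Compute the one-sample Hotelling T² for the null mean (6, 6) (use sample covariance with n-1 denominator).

Step 1 — sample mean vector:
  mean(A) = (5 + 5 + 6 + 3) / 4 = 19/4 = 4.75
  mean(B) = (6 + 8 + 7 + 7) / 4 = 28/4 = 7
  x̄ = (4.75, 7),  deviation x̄ - mu_0 = (4.75, 7) - (6, 6) = (-1.25, 1).

Step 2 — sample covariance matrix, S[i,j] = (1/(n-1)) · Σ_k (x_{k,i} - mean_i) · (x_{k,j} - mean_j), divisor n-1 = 3:
  S[A,A] = ((0.25)·(0.25) + (0.25)·(0.25) + (1.25)·(1.25) + (-1.75)·(-1.75)) / 3 = 4.75/3 = 1.5833
  S[A,B] = ((0.25)·(-1) + (0.25)·(1) + (1.25)·(0) + (-1.75)·(0)) / 3 = 0/3 = 0
  S[B,B] = ((-1)·(-1) + (1)·(1) + (0)·(0) + (0)·(0)) / 3 = 2/3 = 0.6667
  S = [[1.5833, 0],
 [0, 0.6667]].

Step 3 — invert S. det(S) = 1.5833·0.6667 - (0)² = 1.0556.
  S^{-1} = (1/det) · [[d, -b], [-b, a]] = [[0.6316, 0],
 [0, 1.5]].

Step 4 — quadratic form (x̄ - mu_0)^T · S^{-1} · (x̄ - mu_0):
  S^{-1} · (x̄ - mu_0) = (-0.7895, 1.5),
  (x̄ - mu_0)^T · [...] = (-1.25)·(-0.7895) + (1)·(1.5) = 2.4868.

Step 5 — scale by n: T² = 4 · 2.4868 = 9.9474.

T² ≈ 9.9474


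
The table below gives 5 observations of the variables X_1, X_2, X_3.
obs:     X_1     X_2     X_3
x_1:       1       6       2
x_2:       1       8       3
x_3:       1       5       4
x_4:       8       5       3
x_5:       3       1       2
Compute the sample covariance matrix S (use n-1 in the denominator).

Step 1 — column means:
  mean(X_1) = (1 + 1 + 1 + 8 + 3) / 5 = 14/5 = 2.8
  mean(X_2) = (6 + 8 + 5 + 5 + 1) / 5 = 25/5 = 5
  mean(X_3) = (2 + 3 + 4 + 3 + 2) / 5 = 14/5 = 2.8

Step 2 — sample covariance S[i,j] = (1/(n-1)) · Σ_k (x_{k,i} - mean_i) · (x_{k,j} - mean_j), with n-1 = 4.
  S[X_1,X_1] = ((-1.8)·(-1.8) + (-1.8)·(-1.8) + (-1.8)·(-1.8) + (5.2)·(5.2) + (0.2)·(0.2)) / 4 = 36.8/4 = 9.2
  S[X_1,X_2] = ((-1.8)·(1) + (-1.8)·(3) + (-1.8)·(0) + (5.2)·(0) + (0.2)·(-4)) / 4 = -8/4 = -2
  S[X_1,X_3] = ((-1.8)·(-0.8) + (-1.8)·(0.2) + (-1.8)·(1.2) + (5.2)·(0.2) + (0.2)·(-0.8)) / 4 = -0.2/4 = -0.05
  S[X_2,X_2] = ((1)·(1) + (3)·(3) + (0)·(0) + (0)·(0) + (-4)·(-4)) / 4 = 26/4 = 6.5
  S[X_2,X_3] = ((1)·(-0.8) + (3)·(0.2) + (0)·(1.2) + (0)·(0.2) + (-4)·(-0.8)) / 4 = 3/4 = 0.75
  S[X_3,X_3] = ((-0.8)·(-0.8) + (0.2)·(0.2) + (1.2)·(1.2) + (0.2)·(0.2) + (-0.8)·(-0.8)) / 4 = 2.8/4 = 0.7

S is symmetric (S[j,i] = S[i,j]). Assembling:

S = [[9.2, -2, -0.05],
 [-2, 6.5, 0.75],
 [-0.05, 0.75, 0.7]]


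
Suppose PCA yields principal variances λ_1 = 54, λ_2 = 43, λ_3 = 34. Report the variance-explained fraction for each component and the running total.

Step 1 — total variance = trace(Sigma) = Σ λ_i = 54 + 43 + 34 = 131.

Step 2 — fraction explained by component i = λ_i / Σ λ:
  PC1: 54/131 = 0.4122
  PC2: 43/131 = 0.3282
  PC3: 34/131 = 0.2595

Step 3 — cumulative fraction after k components = (λ_1 + ... + λ_k) / Σ λ:
  k = 1: 54/131 = 0.4122
  k = 2: (54 + 43)/131 = 97/131 = 0.7405
  k = 3: (54 + 43 + 34)/131 = 131/131 = 1

Summary (fraction, with percent):

explained: PC1 0.4122 (41.22%), PC2 0.3282 (32.82%), PC3 0.2595 (25.95%);  cumulative: 0.4122, 0.7405, 1


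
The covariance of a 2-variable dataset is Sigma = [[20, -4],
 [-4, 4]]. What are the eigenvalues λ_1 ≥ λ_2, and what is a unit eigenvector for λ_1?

Step 1 — characteristic polynomial of 2×2 Sigma:
  det(Sigma - λI) = λ² - trace · λ + det = 0.
  trace = 20 + 4 = 24, det = 20·4 - (-4)² = 64.
Step 2 — discriminant:
  Δ = trace² - 4·det = 576 - 256 = 320.
Step 3 — eigenvalues:
  λ = (trace ± √Δ)/2 = (24 ± 17.8885)/2,
  λ_1 = 20.9443,  λ_2 = 3.0557.

Step 4 — unit eigenvector for λ_1: solve (Sigma - λ_1 I)v = 0. First row:
  (20 - 20.9443)·v_x + (-4)·v_y = 0, i.e. (-0.9443)·v_x + (-4)·v_y = 0,
  so v ∝ (b, λ_1 - a) = (-4, 0.9443); multiply by -1 so the first entry is positive: u = (4, -0.9443).
  ||u|| = √((4)² + (-0.9443)²) = √(16.8916) ≈ 4.1099,
  v_1 = u/||u|| ≈ (0.9732, -0.2298) (||v_1|| = 1).

λ_1 = 20.9443,  λ_2 = 3.0557;  v_1 ≈ (0.9732, -0.2298)


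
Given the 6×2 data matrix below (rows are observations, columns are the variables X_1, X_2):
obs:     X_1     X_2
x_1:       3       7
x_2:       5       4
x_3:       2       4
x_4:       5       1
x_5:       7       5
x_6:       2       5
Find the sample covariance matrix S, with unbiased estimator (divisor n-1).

Step 1 — column means:
  mean(X_1) = (3 + 5 + 2 + 5 + 7 + 2) / 6 = 24/6 = 4
  mean(X_2) = (7 + 4 + 4 + 1 + 5 + 5) / 6 = 26/6 = 4.3333

Step 2 — sample covariance S[i,j] = (1/(n-1)) · Σ_k (x_{k,i} - mean_i) · (x_{k,j} - mean_j), with n-1 = 5.
  S[X_1,X_1] = ((-1)·(-1) + (1)·(1) + (-2)·(-2) + (1)·(1) + (3)·(3) + (-2)·(-2)) / 5 = 20/5 = 4
  S[X_1,X_2] = ((-1)·(2.6667) + (1)·(-0.3333) + (-2)·(-0.3333) + (1)·(-3.3333) + (3)·(0.6667) + (-2)·(0.6667)) / 5 = -5/5 = -1
  S[X_2,X_2] = ((2.6667)·(2.6667) + (-0.3333)·(-0.3333) + (-0.3333)·(-0.3333) + (-3.3333)·(-3.3333) + (0.6667)·(0.6667) + (0.6667)·(0.6667)) / 5 = 19.3333/5 = 3.8667

S is symmetric (S[j,i] = S[i,j]). Assembling:

S = [[4, -1],
 [-1, 3.8667]]


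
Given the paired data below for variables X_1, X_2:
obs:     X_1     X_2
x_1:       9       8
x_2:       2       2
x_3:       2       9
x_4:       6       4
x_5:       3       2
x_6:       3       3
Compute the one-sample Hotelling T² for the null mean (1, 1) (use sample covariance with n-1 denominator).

Step 1 — sample mean vector:
  mean(X_1) = (9 + 2 + 2 + 6 + 3 + 3) / 6 = 25/6 = 4.1667
  mean(X_2) = (8 + 2 + 9 + 4 + 2 + 3) / 6 = 28/6 = 4.6667
  x̄ = (4.1667, 4.6667),  deviation x̄ - mu_0 = (4.1667, 4.6667) - (1, 1) = (3.1667, 3.6667).

Step 2 — sample covariance matrix, S[i,j] = (1/(n-1)) · Σ_k (x_{k,i} - mean_i) · (x_{k,j} - mean_j), divisor n-1 = 5:
  S[X_1,X_1] = ((4.8333)·(4.8333) + (-2.1667)·(-2.1667) + (-2.1667)·(-2.1667) + (1.8333)·(1.8333) + (-1.1667)·(-1.1667) + (-1.1667)·(-1.1667)) / 5 = 38.8333/5 = 7.7667
  S[X_1,X_2] = ((4.8333)·(3.3333) + (-2.1667)·(-2.6667) + (-2.1667)·(4.3333) + (1.8333)·(-0.6667) + (-1.1667)·(-2.6667) + (-1.1667)·(-1.6667)) / 5 = 16.3333/5 = 3.2667
  S[X_2,X_2] = ((3.3333)·(3.3333) + (-2.6667)·(-2.6667) + (4.3333)·(4.3333) + (-0.6667)·(-0.6667) + (-2.6667)·(-2.6667) + (-1.6667)·(-1.6667)) / 5 = 47.3333/5 = 9.4667
  S = [[7.7667, 3.2667],
 [3.2667, 9.4667]].

Step 3 — invert S. det(S) = 7.7667·9.4667 - (3.2667)² = 62.8533.
  S^{-1} = (1/det) · [[d, -b], [-b, a]] = [[0.1506, -0.052],
 [-0.052, 0.1236]].

Step 4 — quadratic form (x̄ - mu_0)^T · S^{-1} · (x̄ - mu_0):
  S^{-1} · (x̄ - mu_0) = (0.2864, 0.2885),
  (x̄ - mu_0)^T · [...] = (3.1667)·(0.2864) + (3.6667)·(0.2885) = 1.9647.

Step 5 — scale by n: T² = 6 · 1.9647 = 11.7883.

T² ≈ 11.7883


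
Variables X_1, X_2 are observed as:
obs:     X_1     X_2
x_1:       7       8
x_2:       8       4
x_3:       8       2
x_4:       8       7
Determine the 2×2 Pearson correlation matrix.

Step 1 — column means:
  mean(X_1) = (7 + 8 + 8 + 8) / 4 = 31/4 = 7.75
  mean(X_2) = (8 + 4 + 2 + 7) / 4 = 21/4 = 5.25

Step 2 — sample variances and covariances s[i,j] = (1/(n-1)) · Σ_k (x_{k,i} - mean_i) · (x_{k,j} - mean_j), with n-1 = 3:
  s[X_1,X_1] = ((-0.75)·(-0.75) + (0.25)·(0.25) + (0.25)·(0.25) + (0.25)·(0.25)) / 3 = 0.75/3 = 0.25
  s[X_1,X_2] = ((-0.75)·(2.75) + (0.25)·(-1.25) + (0.25)·(-3.25) + (0.25)·(1.75)) / 3 = -2.75/3 = -0.9167
  s[X_2,X_2] = ((2.75)·(2.75) + (-1.25)·(-1.25) + (-3.25)·(-3.25) + (1.75)·(1.75)) / 3 = 22.75/3 = 7.5833
  Sample standard deviations s_i = √(s[i,i]):
  s(X_1) = √(0.25) = 0.5
  s(X_2) = √(7.5833) = 2.7538

Step 3 — r_{ij} = s_{ij} / (s_i · s_j):
  r[X_1,X_1] = 1 (diagonal).
  r[X_1,X_2] = -0.9167 / (0.5 · 2.7538) = -0.9167 / 1.3769 = -0.6658
  r[X_2,X_2] = 1 (diagonal).

R is symmetric with unit diagonal. Assembling:

R = [[1, -0.6658],
 [-0.6658, 1]]


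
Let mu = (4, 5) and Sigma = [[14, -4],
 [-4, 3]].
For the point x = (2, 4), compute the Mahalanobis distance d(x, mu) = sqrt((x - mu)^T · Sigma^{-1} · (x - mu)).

Step 1 — centre the observation: (x - mu) = (-2, -1).

Step 2 — invert Sigma. det(Sigma) = 14·3 - (-4)² = 26.
  Sigma^{-1} = (1/det) · [[d, -b], [-b, a]] = [[0.1154, 0.1538],
 [0.1538, 0.5385]].

Step 3 — form the quadratic (x - mu)^T · Sigma^{-1} · (x - mu):
  Sigma^{-1} · (x - mu) = (-0.3846, -0.8462).
  (x - mu)^T · [Sigma^{-1} · (x - mu)] = (-2)·(-0.3846) + (-1)·(-0.8462) = 1.6154.

Step 4 — take square root: d = √(1.6154) ≈ 1.271.

d(x, mu) = √(1.6154) ≈ 1.271


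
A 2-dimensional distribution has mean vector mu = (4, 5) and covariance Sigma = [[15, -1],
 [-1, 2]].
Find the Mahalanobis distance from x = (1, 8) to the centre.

Step 1 — centre the observation: (x - mu) = (-3, 3).

Step 2 — invert Sigma. det(Sigma) = 15·2 - (-1)² = 29.
  Sigma^{-1} = (1/det) · [[d, -b], [-b, a]] = [[0.069, 0.0345],
 [0.0345, 0.5172]].

Step 3 — form the quadratic (x - mu)^T · Sigma^{-1} · (x - mu):
  Sigma^{-1} · (x - mu) = (-0.1034, 1.4483).
  (x - mu)^T · [Sigma^{-1} · (x - mu)] = (-3)·(-0.1034) + (3)·(1.4483) = 4.6552.

Step 4 — take square root: d = √(4.6552) ≈ 2.1576.

d(x, mu) = √(4.6552) ≈ 2.1576


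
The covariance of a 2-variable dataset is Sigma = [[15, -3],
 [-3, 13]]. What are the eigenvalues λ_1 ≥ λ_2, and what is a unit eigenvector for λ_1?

Step 1 — characteristic polynomial of 2×2 Sigma:
  det(Sigma - λI) = λ² - trace · λ + det = 0.
  trace = 15 + 13 = 28, det = 15·13 - (-3)² = 186.
Step 2 — discriminant:
  Δ = trace² - 4·det = 784 - 744 = 40.
Step 3 — eigenvalues:
  λ = (trace ± √Δ)/2 = (28 ± 6.3246)/2,
  λ_1 = 17.1623,  λ_2 = 10.8377.

Step 4 — unit eigenvector for λ_1: solve (Sigma - λ_1 I)v = 0. First row:
  (15 - 17.1623)·v_x + (-3)·v_y = 0, i.e. (-2.1623)·v_x + (-3)·v_y = 0,
  so v ∝ (b, λ_1 - a) = (-3, 2.1623); multiply by -1 so the first entry is positive: u = (3, -2.1623).
  ||u|| = √((3)² + (-2.1623)²) = √(13.6754) ≈ 3.698,
  v_1 = u/||u|| ≈ (0.8112, -0.5847) (||v_1|| = 1).

λ_1 = 17.1623,  λ_2 = 10.8377;  v_1 ≈ (0.8112, -0.5847)


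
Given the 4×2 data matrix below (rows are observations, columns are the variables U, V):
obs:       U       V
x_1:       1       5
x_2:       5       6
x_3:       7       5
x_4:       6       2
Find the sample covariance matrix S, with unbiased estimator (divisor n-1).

Step 1 — column means:
  mean(U) = (1 + 5 + 7 + 6) / 4 = 19/4 = 4.75
  mean(V) = (5 + 6 + 5 + 2) / 4 = 18/4 = 4.5

Step 2 — sample covariance S[i,j] = (1/(n-1)) · Σ_k (x_{k,i} - mean_i) · (x_{k,j} - mean_j), with n-1 = 3.
  S[U,U] = ((-3.75)·(-3.75) + (0.25)·(0.25) + (2.25)·(2.25) + (1.25)·(1.25)) / 3 = 20.75/3 = 6.9167
  S[U,V] = ((-3.75)·(0.5) + (0.25)·(1.5) + (2.25)·(0.5) + (1.25)·(-2.5)) / 3 = -3.5/3 = -1.1667
  S[V,V] = ((0.5)·(0.5) + (1.5)·(1.5) + (0.5)·(0.5) + (-2.5)·(-2.5)) / 3 = 9/3 = 3

S is symmetric (S[j,i] = S[i,j]). Assembling:

S = [[6.9167, -1.1667],
 [-1.1667, 3]]


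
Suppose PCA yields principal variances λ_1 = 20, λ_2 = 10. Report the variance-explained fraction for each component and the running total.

Step 1 — total variance = trace(Sigma) = Σ λ_i = 20 + 10 = 30.

Step 2 — fraction explained by component i = λ_i / Σ λ:
  PC1: 20/30 = 0.6667
  PC2: 10/30 = 0.3333

Step 3 — cumulative fraction after k components = (λ_1 + ... + λ_k) / Σ λ:
  k = 1: 20/30 = 0.6667
  k = 2: (20 + 10)/30 = 30/30 = 1

Summary (fraction, with percent):

explained: PC1 0.6667 (66.67%), PC2 0.3333 (33.33%);  cumulative: 0.6667, 1


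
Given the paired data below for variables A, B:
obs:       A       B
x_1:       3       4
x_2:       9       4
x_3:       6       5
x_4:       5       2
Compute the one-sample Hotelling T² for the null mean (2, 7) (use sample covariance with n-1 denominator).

Step 1 — sample mean vector:
  mean(A) = (3 + 9 + 6 + 5) / 4 = 23/4 = 5.75
  mean(B) = (4 + 4 + 5 + 2) / 4 = 15/4 = 3.75
  x̄ = (5.75, 3.75),  deviation x̄ - mu_0 = (5.75, 3.75) - (2, 7) = (3.75, -3.25).

Step 2 — sample covariance matrix, S[i,j] = (1/(n-1)) · Σ_k (x_{k,i} - mean_i) · (x_{k,j} - mean_j), divisor n-1 = 3:
  S[A,A] = ((-2.75)·(-2.75) + (3.25)·(3.25) + (0.25)·(0.25) + (-0.75)·(-0.75)) / 3 = 18.75/3 = 6.25
  S[A,B] = ((-2.75)·(0.25) + (3.25)·(0.25) + (0.25)·(1.25) + (-0.75)·(-1.75)) / 3 = 1.75/3 = 0.5833
  S[B,B] = ((0.25)·(0.25) + (0.25)·(0.25) + (1.25)·(1.25) + (-1.75)·(-1.75)) / 3 = 4.75/3 = 1.5833
  S = [[6.25, 0.5833],
 [0.5833, 1.5833]].

Step 3 — invert S. det(S) = 6.25·1.5833 - (0.5833)² = 9.5556.
  S^{-1} = (1/det) · [[d, -b], [-b, a]] = [[0.1657, -0.061],
 [-0.061, 0.6541]].

Step 4 — quadratic form (x̄ - mu_0)^T · S^{-1} · (x̄ - mu_0):
  S^{-1} · (x̄ - mu_0) = (0.8198, -2.3547),
  (x̄ - mu_0)^T · [...] = (3.75)·(0.8198) + (-3.25)·(-2.3547) = 10.7267.

Step 5 — scale by n: T² = 4 · 10.7267 = 42.907.

T² ≈ 42.907


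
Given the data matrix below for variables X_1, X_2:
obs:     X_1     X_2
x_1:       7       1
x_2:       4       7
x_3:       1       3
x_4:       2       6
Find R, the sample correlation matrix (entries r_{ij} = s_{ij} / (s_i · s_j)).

Step 1 — column means:
  mean(X_1) = (7 + 4 + 1 + 2) / 4 = 14/4 = 3.5
  mean(X_2) = (1 + 7 + 3 + 6) / 4 = 17/4 = 4.25

Step 2 — sample variances and covariances s[i,j] = (1/(n-1)) · Σ_k (x_{k,i} - mean_i) · (x_{k,j} - mean_j), with n-1 = 3:
  s[X_1,X_1] = ((3.5)·(3.5) + (0.5)·(0.5) + (-2.5)·(-2.5) + (-1.5)·(-1.5)) / 3 = 21/3 = 7
  s[X_1,X_2] = ((3.5)·(-3.25) + (0.5)·(2.75) + (-2.5)·(-1.25) + (-1.5)·(1.75)) / 3 = -9.5/3 = -3.1667
  s[X_2,X_2] = ((-3.25)·(-3.25) + (2.75)·(2.75) + (-1.25)·(-1.25) + (1.75)·(1.75)) / 3 = 22.75/3 = 7.5833
  Sample standard deviations s_i = √(s[i,i]):
  s(X_1) = √(7) = 2.6458
  s(X_2) = √(7.5833) = 2.7538

Step 3 — r_{ij} = s_{ij} / (s_i · s_j):
  r[X_1,X_1] = 1 (diagonal).
  r[X_1,X_2] = -3.1667 / (2.6458 · 2.7538) = -3.1667 / 7.2858 = -0.4346
  r[X_2,X_2] = 1 (diagonal).

R is symmetric with unit diagonal. Assembling:

R = [[1, -0.4346],
 [-0.4346, 1]]


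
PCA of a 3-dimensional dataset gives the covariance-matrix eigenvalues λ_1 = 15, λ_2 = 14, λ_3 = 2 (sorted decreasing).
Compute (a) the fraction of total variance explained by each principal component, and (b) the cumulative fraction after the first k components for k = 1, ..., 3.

Step 1 — total variance = trace(Sigma) = Σ λ_i = 15 + 14 + 2 = 31.

Step 2 — fraction explained by component i = λ_i / Σ λ:
  PC1: 15/31 = 0.4839
  PC2: 14/31 = 0.4516
  PC3: 2/31 = 0.0645

Step 3 — cumulative fraction after k components = (λ_1 + ... + λ_k) / Σ λ:
  k = 1: 15/31 = 0.4839
  k = 2: (15 + 14)/31 = 29/31 = 0.9355
  k = 3: (15 + 14 + 2)/31 = 31/31 = 1

Summary (fraction, with percent):

explained: PC1 0.4839 (48.39%), PC2 0.4516 (45.16%), PC3 0.0645 (6.45%);  cumulative: 0.4839, 0.9355, 1


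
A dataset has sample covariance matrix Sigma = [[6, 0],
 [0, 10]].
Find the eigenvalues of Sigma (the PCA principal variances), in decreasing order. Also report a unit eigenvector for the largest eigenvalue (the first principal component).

Step 1 — characteristic polynomial of 2×2 Sigma:
  det(Sigma - λI) = λ² - trace · λ + det = 0.
  trace = 6 + 10 = 16, det = 6·10 - (0)² = 60.
Step 2 — discriminant:
  Δ = trace² - 4·det = 256 - 240 = 16.
Step 3 — eigenvalues:
  λ = (trace ± √Δ)/2 = (16 ± 4)/2,
  λ_1 = 10,  λ_2 = 6.

Step 4 — unit eigenvector for λ_1: Sigma is diagonal, so its eigenvectors are the coordinate axes. λ_1 = 10 is the diagonal entry on the second coordinate axis, hence
  v_1 = (0, 1) (||v_1|| = 1).

λ_1 = 10,  λ_2 = 6;  v_1 ≈ (0, 1)


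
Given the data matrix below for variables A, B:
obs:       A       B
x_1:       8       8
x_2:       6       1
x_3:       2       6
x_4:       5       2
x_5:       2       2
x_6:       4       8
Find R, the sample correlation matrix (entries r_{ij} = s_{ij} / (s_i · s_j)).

Step 1 — column means:
  mean(A) = (8 + 6 + 2 + 5 + 2 + 4) / 6 = 27/6 = 4.5
  mean(B) = (8 + 1 + 6 + 2 + 2 + 8) / 6 = 27/6 = 4.5

Step 2 — sample variances and covariances s[i,j] = (1/(n-1)) · Σ_k (x_{k,i} - mean_i) · (x_{k,j} - mean_j), with n-1 = 5:
  s[A,A] = ((3.5)·(3.5) + (1.5)·(1.5) + (-2.5)·(-2.5) + (0.5)·(0.5) + (-2.5)·(-2.5) + (-0.5)·(-0.5)) / 5 = 27.5/5 = 5.5
  s[A,B] = ((3.5)·(3.5) + (1.5)·(-3.5) + (-2.5)·(1.5) + (0.5)·(-2.5) + (-2.5)·(-2.5) + (-0.5)·(3.5)) / 5 = 6.5/5 = 1.3
  s[B,B] = ((3.5)·(3.5) + (-3.5)·(-3.5) + (1.5)·(1.5) + (-2.5)·(-2.5) + (-2.5)·(-2.5) + (3.5)·(3.5)) / 5 = 51.5/5 = 10.3
  Sample standard deviations s_i = √(s[i,i]):
  s(A) = √(5.5) = 2.3452
  s(B) = √(10.3) = 3.2094

Step 3 — r_{ij} = s_{ij} / (s_i · s_j):
  r[A,A] = 1 (diagonal).
  r[A,B] = 1.3 / (2.3452 · 3.2094) = 1.3 / 7.5266 = 0.1727
  r[B,B] = 1 (diagonal).

R is symmetric with unit diagonal. Assembling:

R = [[1, 0.1727],
 [0.1727, 1]]


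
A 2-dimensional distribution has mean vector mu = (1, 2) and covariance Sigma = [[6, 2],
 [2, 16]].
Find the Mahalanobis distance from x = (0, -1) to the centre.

Step 1 — centre the observation: (x - mu) = (-1, -3).

Step 2 — invert Sigma. det(Sigma) = 6·16 - (2)² = 92.
  Sigma^{-1} = (1/det) · [[d, -b], [-b, a]] = [[0.1739, -0.0217],
 [-0.0217, 0.0652]].

Step 3 — form the quadratic (x - mu)^T · Sigma^{-1} · (x - mu):
  Sigma^{-1} · (x - mu) = (-0.1087, -0.1739).
  (x - mu)^T · [Sigma^{-1} · (x - mu)] = (-1)·(-0.1087) + (-3)·(-0.1739) = 0.6304.

Step 4 — take square root: d = √(0.6304) ≈ 0.794.

d(x, mu) = √(0.6304) ≈ 0.794


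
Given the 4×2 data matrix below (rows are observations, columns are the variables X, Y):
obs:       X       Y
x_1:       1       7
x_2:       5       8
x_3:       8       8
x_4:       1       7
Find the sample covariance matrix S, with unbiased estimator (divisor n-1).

Step 1 — column means:
  mean(X) = (1 + 5 + 8 + 1) / 4 = 15/4 = 3.75
  mean(Y) = (7 + 8 + 8 + 7) / 4 = 30/4 = 7.5

Step 2 — sample covariance S[i,j] = (1/(n-1)) · Σ_k (x_{k,i} - mean_i) · (x_{k,j} - mean_j), with n-1 = 3.
  S[X,X] = ((-2.75)·(-2.75) + (1.25)·(1.25) + (4.25)·(4.25) + (-2.75)·(-2.75)) / 3 = 34.75/3 = 11.5833
  S[X,Y] = ((-2.75)·(-0.5) + (1.25)·(0.5) + (4.25)·(0.5) + (-2.75)·(-0.5)) / 3 = 5.5/3 = 1.8333
  S[Y,Y] = ((-0.5)·(-0.5) + (0.5)·(0.5) + (0.5)·(0.5) + (-0.5)·(-0.5)) / 3 = 1/3 = 0.3333

S is symmetric (S[j,i] = S[i,j]). Assembling:

S = [[11.5833, 1.8333],
 [1.8333, 0.3333]]


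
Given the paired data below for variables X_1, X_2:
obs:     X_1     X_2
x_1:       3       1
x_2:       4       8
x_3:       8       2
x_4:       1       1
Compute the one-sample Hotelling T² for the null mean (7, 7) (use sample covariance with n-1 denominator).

Step 1 — sample mean vector:
  mean(X_1) = (3 + 4 + 8 + 1) / 4 = 16/4 = 4
  mean(X_2) = (1 + 8 + 2 + 1) / 4 = 12/4 = 3
  x̄ = (4, 3),  deviation x̄ - mu_0 = (4, 3) - (7, 7) = (-3, -4).

Step 2 — sample covariance matrix, S[i,j] = (1/(n-1)) · Σ_k (x_{k,i} - mean_i) · (x_{k,j} - mean_j), divisor n-1 = 3:
  S[X_1,X_1] = ((-1)·(-1) + (0)·(0) + (4)·(4) + (-3)·(-3)) / 3 = 26/3 = 8.6667
  S[X_1,X_2] = ((-1)·(-2) + (0)·(5) + (4)·(-1) + (-3)·(-2)) / 3 = 4/3 = 1.3333
  S[X_2,X_2] = ((-2)·(-2) + (5)·(5) + (-1)·(-1) + (-2)·(-2)) / 3 = 34/3 = 11.3333
  S = [[8.6667, 1.3333],
 [1.3333, 11.3333]].

Step 3 — invert S. det(S) = 8.6667·11.3333 - (1.3333)² = 96.4444.
  S^{-1} = (1/det) · [[d, -b], [-b, a]] = [[0.1175, -0.0138],
 [-0.0138, 0.0899]].

Step 4 — quadratic form (x̄ - mu_0)^T · S^{-1} · (x̄ - mu_0):
  S^{-1} · (x̄ - mu_0) = (-0.2972, -0.318),
  (x̄ - mu_0)^T · [...] = (-3)·(-0.2972) + (-4)·(-0.318) = 2.1636.

Step 5 — scale by n: T² = 4 · 2.1636 = 8.6544.

T² ≈ 8.6544


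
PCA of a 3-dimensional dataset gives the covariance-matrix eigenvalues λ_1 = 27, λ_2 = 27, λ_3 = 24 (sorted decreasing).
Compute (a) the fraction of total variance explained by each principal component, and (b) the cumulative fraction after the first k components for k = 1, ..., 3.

Step 1 — total variance = trace(Sigma) = Σ λ_i = 27 + 27 + 24 = 78.

Step 2 — fraction explained by component i = λ_i / Σ λ:
  PC1: 27/78 = 0.3462
  PC2: 27/78 = 0.3462
  PC3: 24/78 = 0.3077

Step 3 — cumulative fraction after k components = (λ_1 + ... + λ_k) / Σ λ:
  k = 1: 27/78 = 0.3462
  k = 2: (27 + 27)/78 = 54/78 = 0.6923
  k = 3: (27 + 27 + 24)/78 = 78/78 = 1

Summary (fraction, with percent):

explained: PC1 0.3462 (34.62%), PC2 0.3462 (34.62%), PC3 0.3077 (30.77%);  cumulative: 0.3462, 0.6923, 1
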